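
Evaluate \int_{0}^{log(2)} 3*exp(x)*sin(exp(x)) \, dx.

-3*cos(2) + 3*cos(1)

Let u = exp(x), so du = exp(x) dx. When x = 0, u = 1; when x = log(2), u = 2.
The integral becomes 3·∫ sin(u) du from 1 to 2, with antiderivative -3*cos(u).
Back in x: F(x) = -3*cos(exp(x)).
Then F(log(2)) - F(0) = (-3*cos(2)) - (-3*cos(1)) = -3*cos(2) + 3*cos(1).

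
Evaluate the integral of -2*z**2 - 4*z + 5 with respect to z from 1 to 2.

By the power rule, an antiderivative is F(z) = -2*z**3/3 - 2*z**2 + 5*z.
Then F(2) - F(1) = (-10/3) - (7/3) = -17/3.

-17/3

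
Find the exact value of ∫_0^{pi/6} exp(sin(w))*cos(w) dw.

-1 + exp(1/2)

Let u = sin(w), so du = cos(w) dw. When w = 0, u = 0; when w = pi/6, u = 1/2.
The integral becomes ∫ exp(u) du from 0 to 1/2, with antiderivative exp(u).
Back in w: F(w) = exp(sin(w)).
Then F(pi/6) - F(0) = (exp(1/2)) - (1) = -1 + exp(1/2).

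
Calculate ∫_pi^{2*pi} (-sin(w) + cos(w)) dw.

An antiderivative is F(w) = sin(w) + cos(w).
Then F(2*pi) - F(pi) = (1) - (-1) = 2.

2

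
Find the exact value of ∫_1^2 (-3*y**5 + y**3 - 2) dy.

-119/4

By the power rule, an antiderivative is F(y) = -y**6/2 + y**4/4 - 2*y.
Then F(2) - F(1) = (-32) - (-9/4) = -119/4.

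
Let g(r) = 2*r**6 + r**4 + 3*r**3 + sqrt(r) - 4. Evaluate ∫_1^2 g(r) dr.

By the power rule, an antiderivative is F(r) = 2*r**7/7 + r**5/5 + 3*r**4/4 + 2*r**(3/2)/3 - 4*r.
Then F(2) - F(1) = (4*sqrt(2)/3 + 1644/35) - (-881/420) = 4*sqrt(2)/3 + 20609/420.

4*sqrt(2)/3 + 20609/420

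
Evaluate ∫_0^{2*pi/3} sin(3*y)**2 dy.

Use the identity sin^2(3*y) = (1 - cos(6*y))/2.
An antiderivative is F(y) = y/2 - sin(6*y)/12.
Then F(2*pi/3) - F(0) = (pi/3) - (0) = pi/3.

pi/3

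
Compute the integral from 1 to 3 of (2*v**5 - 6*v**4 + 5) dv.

-566/15

By the power rule, an antiderivative is F(v) = v**6/3 - 6*v**5/5 + 5*v.
Then F(3) - F(1) = (-168/5) - (62/15) = -566/15.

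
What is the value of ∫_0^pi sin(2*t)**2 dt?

pi/2

Use the identity sin^2(2*t) = (1 - cos(4*t))/2.
An antiderivative is F(t) = t/2 - sin(4*t)/8.
Then F(pi) - F(0) = (pi/2) - (0) = pi/2.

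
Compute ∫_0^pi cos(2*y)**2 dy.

Use the identity cos^2(2*y) = (1 + cos(4*y))/2.
An antiderivative is F(y) = y/2 + sin(4*y)/8.
Then F(pi) - F(0) = (pi/2) - (0) = pi/2.

pi/2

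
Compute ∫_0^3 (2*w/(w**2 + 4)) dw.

log(13/4)

Let u = w**2 + 4, so du = 2*w dw. When w = 0, u = 4; when w = 3, u = 13.
The integral becomes ∫ 1/u du from 4 to 13, with antiderivative log(u).
Back in w: F(w) = log(w**2 + 4).
Then F(3) - F(0) = (log(13)) - (log(4)) = log(13/4).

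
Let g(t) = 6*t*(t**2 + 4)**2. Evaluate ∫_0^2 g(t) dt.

Let u = t**2 + 4, so du = 2*t dt. When t = 0, u = 4; when t = 2, u = 8.
The integral becomes 3·∫ u**2 du from 4 to 8, with antiderivative u**3.
Back in t: F(t) = (t**2 + 4)**3.
Then F(2) - F(0) = (512) - (64) = 448.

448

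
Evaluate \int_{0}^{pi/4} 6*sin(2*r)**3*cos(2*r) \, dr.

3/4

Let u = sin(2*r), so du = 2*cos(2*r) dr. When r = 0, u = 0; when r = pi/4, u = 1.
The integral becomes 3·∫ u**3 du from 0 to 1, with antiderivative 3*u**4/4.
Back in r: F(r) = 3*sin(2*r)**4/4.
Then F(pi/4) - F(0) = (3/4) - (0) = 3/4.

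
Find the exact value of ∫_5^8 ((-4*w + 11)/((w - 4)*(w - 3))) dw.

-11*log(2) + log(5)

Factor the denominator: w**2 - 7*w + 12 = (w - 3)(w - 4).
Partial fractions: (-4*w + 11)/((w - 4)*(w - 3)) = 1/(w - 3) - 5/(w - 4).
An antiderivative is F(w) = -5*log(w - 4) + log(w - 3).
Then F(8) - F(5) = (-10*log(2) + log(5)) - (log(2)) = -11*log(2) + log(5).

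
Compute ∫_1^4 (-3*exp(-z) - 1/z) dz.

An antiderivative is F(z) = -log(z) + 3*exp(-z).
Then F(4) - F(1) = ((3 - log(4**exp(4)))*exp(-4)) - (3*exp(-1)) = (-log(4**exp(4)) - 3*exp(3) + 3)*exp(-4).

(-log(4**exp(4)) - 3*exp(3) + 3)*exp(-4)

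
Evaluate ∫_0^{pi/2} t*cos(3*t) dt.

-pi/6 - 1/9

Integrate by parts once (u = t, dv = cos(3*t) dt).
An antiderivative is F(t) = t*sin(3*t)/3 + cos(3*t)/9.
Then F(pi/2) - F(0) = (-pi/6) - (1/9) = -pi/6 - 1/9.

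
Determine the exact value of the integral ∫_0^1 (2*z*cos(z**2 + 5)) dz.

Let u = z**2 + 5, so du = 2*z dz. When z = 0, u = 5; when z = 1, u = 6.
The integral becomes ∫ cos(u) du from 5 to 6, with antiderivative sin(u).
Back in z: F(z) = sin(z**2 + 5).
Then F(1) - F(0) = (sin(6)) - (sin(5)) = sin(6) - sin(5).

sin(6) - sin(5)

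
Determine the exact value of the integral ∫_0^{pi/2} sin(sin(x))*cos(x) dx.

Let u = sin(x), so du = cos(x) dx. When x = 0, u = 0; when x = pi/2, u = 1.
The integral becomes ∫ sin(u) du from 0 to 1, with antiderivative -cos(u).
Back in x: F(x) = -cos(sin(x)).
Then F(pi/2) - F(0) = (-cos(1)) - (-1) = 1 - cos(1).

1 - cos(1)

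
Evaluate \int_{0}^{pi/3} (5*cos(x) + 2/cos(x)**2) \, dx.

An antiderivative is F(x) = 5*sin(x) + 2*tan(x).
Then F(pi/3) - F(0) = (9*sqrt(3)/2) - (0) = 9*sqrt(3)/2.

9*sqrt(3)/2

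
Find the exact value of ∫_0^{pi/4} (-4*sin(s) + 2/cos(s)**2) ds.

An antiderivative is F(s) = 4*cos(s) + 2*tan(s).
Then F(pi/4) - F(0) = (2 + 2*sqrt(2)) - (4) = -2 + 2*sqrt(2).

-2 + 2*sqrt(2)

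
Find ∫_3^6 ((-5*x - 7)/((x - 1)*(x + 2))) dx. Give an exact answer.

-3*log(5) + log(2)

Factor the denominator: x**2 + x - 2 = (x + 2)(x - 1).
Partial fractions: (-5*x - 7)/((x - 1)*(x + 2)) = -1/(x + 2) - 4/(x - 1).
An antiderivative is F(x) = -4*log(x - 1) - log(x + 2).
Then F(6) - F(3) = (-4*log(5) - 3*log(2)) - (-log(80)) = -3*log(5) + log(2).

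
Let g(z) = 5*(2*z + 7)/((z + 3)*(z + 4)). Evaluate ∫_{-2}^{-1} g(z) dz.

5*log(3)

Factor the denominator: z**2 + 7*z + 12 = (z + 4)(z + 3).
Partial fractions: 5*(2*z + 7)/((z + 3)*(z + 4)) = 5/(z + 4) + 5/(z + 3).
An antiderivative is F(z) = 5*log(z + 3) + 5*log(z + 4).
Then F(-1) - F(-2) = (5*log(2) + 5*log(3)) - (log(32)) = 5*log(3).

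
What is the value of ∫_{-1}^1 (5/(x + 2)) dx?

An antiderivative is F(x) = 5*log(x + 2).
Then F(1) - F(-1) = (5*log(3)) - (0) = 5*log(3).

5*log(3)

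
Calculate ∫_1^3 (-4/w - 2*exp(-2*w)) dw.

An antiderivative is F(w) = -4*log(w) + exp(-2*w).
Then F(3) - F(1) = (-4*log(3) + exp(-6)) - (exp(-2)) = -4*log(3) - exp(-2) + exp(-6).

-4*log(3) - exp(-2) + exp(-6)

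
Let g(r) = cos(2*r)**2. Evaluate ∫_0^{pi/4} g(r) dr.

Use the identity cos^2(2*r) = (1 + cos(4*r))/2.
An antiderivative is F(r) = r/2 + sin(4*r)/8.
Then F(pi/4) - F(0) = (pi/8) - (0) = pi/8.

pi/8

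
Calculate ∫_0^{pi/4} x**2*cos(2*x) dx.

Integrate by parts twice (u = x^2, dv = cos(2*x) dx).
An antiderivative is F(x) = x**2*sin(2*x)/2 + x*cos(2*x)/2 - sin(2*x)/4.
Then F(pi/4) - F(0) = (-1/4 + pi**2/32) - (0) = -1/4 + pi**2/32.

-1/4 + pi**2/32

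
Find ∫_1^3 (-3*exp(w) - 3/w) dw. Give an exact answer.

An antiderivative is F(w) = -3*exp(w) - 3*log(w).
Then F(3) - F(1) = (-3*exp(3) - 3*log(3)) - (-3*exp(1)) = -3*exp(3) - 3*log(3) + 3*exp(1).

-3*exp(3) - 3*log(3) + 3*exp(1)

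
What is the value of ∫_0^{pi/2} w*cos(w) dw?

-1 + pi/2

Integrate by parts once (u = w, dv = cos(w) dw).
An antiderivative is F(w) = w*sin(w) + cos(w).
Then F(pi/2) - F(0) = (pi/2) - (1) = -1 + pi/2.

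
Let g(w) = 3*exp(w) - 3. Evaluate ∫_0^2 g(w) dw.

An antiderivative is F(w) = -3*w + 3*exp(w).
Then F(2) - F(0) = (-6 + 3*exp(2)) - (3) = -9 + 3*exp(2).

-9 + 3*exp(2)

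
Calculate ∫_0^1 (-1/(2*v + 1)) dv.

-log(3)/2

An antiderivative is F(v) = -log(2*v + 1)/2.
Then F(1) - F(0) = (-log(3)/2) - (0) = -log(3)/2.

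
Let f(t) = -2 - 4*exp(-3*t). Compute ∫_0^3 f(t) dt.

An antiderivative is F(t) = -2*t + 4*exp(-3*t)/3.
Then F(3) - F(0) = (-6 + 4*exp(-9)/3) - (4/3) = -22/3 + 4*exp(-9)/3.

-22/3 + 4*exp(-9)/3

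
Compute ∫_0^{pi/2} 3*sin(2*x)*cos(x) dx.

Use the identity sin(2*x)cos(x) = [sin(3*x) + sin(x)]/2.
An antiderivative is F(x) = -3*cos(x)/2 - cos(3*x)/2.
Then F(pi/2) - F(0) = (0) - (-2) = 2.

2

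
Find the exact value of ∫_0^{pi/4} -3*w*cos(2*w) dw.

3/4 - 3*pi/8

Integrate by parts once (u = w, dv = -3*cos(2*w) dw).
An antiderivative is F(w) = -3*w*sin(2*w)/2 - 3*cos(2*w)/4.
Then F(pi/4) - F(0) = (-3*pi/8) - (-3/4) = 3/4 - 3*pi/8.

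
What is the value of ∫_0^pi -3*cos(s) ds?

0

An antiderivative is F(s) = -3*sin(s).
Then F(pi) - F(0) = (0) - (0) = 0.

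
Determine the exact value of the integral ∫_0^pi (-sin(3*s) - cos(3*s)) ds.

-2/3

An antiderivative is F(s) = -sin(3*s)/3 + cos(3*s)/3.
Then F(pi) - F(0) = (-1/3) - (1/3) = -2/3.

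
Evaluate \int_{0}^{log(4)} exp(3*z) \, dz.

21

Let u = exp(z), so du = exp(z) dz. When z = 0, u = 1; when z = log(4), u = 4.
The integral becomes ∫ u**2 du from 1 to 4, with antiderivative u**3/3.
Back in z: F(z) = exp(3*z)/3.
Then F(log(4)) - F(0) = (64/3) - (1/3) = 21.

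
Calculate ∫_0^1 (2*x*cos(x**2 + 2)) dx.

-sin(2) + sin(3)

Let u = x**2 + 2, so du = 2*x dx. When x = 0, u = 2; when x = 1, u = 3.
The integral becomes ∫ cos(u) du from 2 to 3, with antiderivative sin(u).
Back in x: F(x) = sin(x**2 + 2).
Then F(1) - F(0) = (sin(3)) - (sin(2)) = -sin(2) + sin(3).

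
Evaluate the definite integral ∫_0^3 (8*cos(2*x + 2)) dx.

Let u = 2*x + 2, so du = 2 dx. When x = 0, u = 2; when x = 3, u = 8.
The integral becomes 4·∫ cos(u) du from 2 to 8, with antiderivative 4*sin(u).
Back in x: F(x) = 4*sin(2*x + 2).
Then F(3) - F(0) = (4*sin(8)) - (4*sin(2)) = -4*sin(2) + 4*sin(8).

-4*sin(2) + 4*sin(8)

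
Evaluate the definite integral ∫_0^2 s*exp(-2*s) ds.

Integrate by parts once (u = s, dv = exp(-2*s) ds).
An antiderivative is F(s) = (-2*s - 1)*exp(-2*s)/4.
Then F(2) - F(0) = (-5*exp(-4)/4) - (-1/4) = (-5 + exp(4))*exp(-4)/4.

(-5 + exp(4))*exp(-4)/4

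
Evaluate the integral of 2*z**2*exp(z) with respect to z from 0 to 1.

-4 + 2*E

Integrate by parts twice (u = z^2, dv = 2*exp(z) dz).
An antiderivative is F(z) = (2*z**2 - 4*z + 4)*exp(z).
Then F(1) - F(0) = (2*E) - (4) = -4 + 2*E.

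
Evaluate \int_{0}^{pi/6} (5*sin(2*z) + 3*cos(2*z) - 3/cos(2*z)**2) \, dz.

5/4 - 3*sqrt(3)/4

An antiderivative is F(z) = 3*sin(2*z)/2 - 5*cos(2*z)/2 - 3*tan(2*z)/2.
Then F(pi/6) - F(0) = (-3*sqrt(3)/4 - 5/4) - (-5/2) = 5/4 - 3*sqrt(3)/4.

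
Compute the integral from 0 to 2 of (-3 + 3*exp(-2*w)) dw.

-9/2 - 3*exp(-4)/2

An antiderivative is F(w) = -3*w - 3*exp(-2*w)/2.
Then F(2) - F(0) = (-6 - 3*exp(-4)/2) - (-3/2) = -9/2 - 3*exp(-4)/2.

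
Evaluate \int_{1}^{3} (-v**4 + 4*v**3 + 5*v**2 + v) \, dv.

By the power rule, an antiderivative is F(v) = -v**5/5 + v**4 + 5*v**3/3 + v**2/2.
Then F(3) - F(1) = (819/10) - (89/30) = 1184/15.

1184/15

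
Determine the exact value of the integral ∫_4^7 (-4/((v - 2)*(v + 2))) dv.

Factor the denominator: v**2 - 4 = (v + 2)(v - 2).
Partial fractions: -4/((v - 2)*(v + 2)) = 1/(v + 2) - 1/(v - 2).
An antiderivative is F(v) = -log(v - 2) + log(v + 2).
Then F(7) - F(4) = (log(9/5)) - (log(3)) = log(3/5).

log(3/5)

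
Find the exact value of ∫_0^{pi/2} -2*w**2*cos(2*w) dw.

Integrate by parts twice (u = w^2, dv = -2*cos(2*w) dw).
An antiderivative is F(w) = -w**2*sin(2*w) - w*cos(2*w) + sin(2*w)/2.
Then F(pi/2) - F(0) = (pi/2) - (0) = pi/2.

pi/2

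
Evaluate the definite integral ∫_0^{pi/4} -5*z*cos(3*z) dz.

Integrate by parts once (u = z, dv = -5*cos(3*z) dz).
An antiderivative is F(z) = -5*z*sin(3*z)/3 - 5*cos(3*z)/9.
Then F(pi/4) - F(0) = (5*sqrt(2)*(4 - 3*pi)/72) - (-5/9) = -5*sqrt(2)*pi/24 + 5*sqrt(2)/18 + 5/9.

-5*sqrt(2)*pi/24 + 5*sqrt(2)/18 + 5/9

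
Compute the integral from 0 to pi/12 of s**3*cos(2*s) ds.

Integrate by parts 3 times (u = s^3, dv = cos(2*s) ds).
An antiderivative is F(s) = s**3*sin(2*s)/2 + 3*s**2*cos(2*s)/4 - 3*s*sin(2*s)/4 - 3*cos(2*s)/8.
Then F(pi/12) - F(0) = (-3*sqrt(3)/16 - pi/32 + pi**3/6912 + sqrt(3)*pi**2/384) - (-3/8) = -3*sqrt(3)/16 - pi/32 + pi**3/6912 + sqrt(3)*pi**2/384 + 3/8.

-3*sqrt(3)/16 - pi/32 + pi**3/6912 + sqrt(3)*pi**2/384 + 3/8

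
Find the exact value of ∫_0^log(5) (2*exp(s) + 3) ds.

An antiderivative is F(s) = 3*s + 2*exp(s).
Then F(log(5)) - F(0) = (3*log(5) + 10) - (2) = 3*log(5) + 8.

3*log(5) + 8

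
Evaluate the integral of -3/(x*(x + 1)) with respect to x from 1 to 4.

Factor the denominator: x**2 + x = (x + 1)x.
Partial fractions: -3/(x*(x + 1)) = 3/(x + 1) - 3/x.
An antiderivative is F(x) = -3*log(x) + 3*log(x + 1).
Then F(4) - F(1) = (-6*log(2) + 3*log(5)) - (log(8)) = -9*log(2) + 3*log(5).

-9*log(2) + 3*log(5)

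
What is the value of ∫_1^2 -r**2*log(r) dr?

Integrate by parts once (u = ln r, dv = -r**2 dr).
An antiderivative is F(r) = -r**3*(3*log(r) - 1)/9.
Then F(2) - F(1) = (8/9 - 8*log(2)/3) - (1/9) = 7/9 - 8*log(2)/3.

7/9 - 8*log(2)/3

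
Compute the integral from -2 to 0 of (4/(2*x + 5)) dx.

An antiderivative is F(x) = 2*log(2*x + 5).
Then F(0) - F(-2) = (log(25)) - (0) = log(25).

log(25)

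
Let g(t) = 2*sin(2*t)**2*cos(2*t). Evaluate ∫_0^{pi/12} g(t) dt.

Let u = sin(2*t), so du = 2*cos(2*t) dt. When t = 0, u = 0; when t = pi/12, u = 1/2.
The integral becomes ∫ u**2 du from 0 to 1/2, with antiderivative u**3/3.
Back in t: F(t) = sin(2*t)**3/3.
Then F(pi/12) - F(0) = (1/24) - (0) = 1/24.

1/24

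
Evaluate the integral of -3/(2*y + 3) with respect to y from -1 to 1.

An antiderivative is F(y) = -3*log(2*y + 3)/2.
Then F(1) - F(-1) = (-3*log(5)/2) - (0) = -3*log(5)/2.

-3*log(5)/2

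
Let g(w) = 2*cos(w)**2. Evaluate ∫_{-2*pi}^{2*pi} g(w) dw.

4*pi

Use the identity cos^2(w) = (1 + cos(2*w))/2.
An antiderivative is F(w) = w + sin(2*w)/2.
Then F(2*pi) - F(-2*pi) = (2*pi) - (-2*pi) = 4*pi.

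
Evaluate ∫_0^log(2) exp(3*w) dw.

7/3

Let u = exp(w), so du = exp(w) dw. When w = 0, u = 1; when w = log(2), u = 2.
The integral becomes ∫ u**2 du from 1 to 2, with antiderivative u**3/3.
Back in w: F(w) = exp(3*w)/3.
Then F(log(2)) - F(0) = (8/3) - (1/3) = 7/3.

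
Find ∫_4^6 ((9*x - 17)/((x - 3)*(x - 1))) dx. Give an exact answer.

log(3) + 4*log(5)

Factor the denominator: x**2 - 4*x + 3 = (x - 1)(x - 3).
Partial fractions: (9*x - 17)/((x - 3)*(x - 1)) = 4/(x - 1) + 5/(x - 3).
An antiderivative is F(x) = 5*log(x - 3) + 4*log(x - 1).
Then F(6) - F(4) = (5*log(3) + 4*log(5)) - (log(81)) = log(3) + 4*log(5).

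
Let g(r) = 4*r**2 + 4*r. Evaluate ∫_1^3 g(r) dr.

152/3

By the power rule, an antiderivative is F(r) = 4*r**3/3 + 2*r**2.
Then F(3) - F(1) = (54) - (10/3) = 152/3.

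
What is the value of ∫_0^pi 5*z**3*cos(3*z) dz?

20/27 - 5*pi**2/3

Integrate by parts 3 times (u = z^3, dv = 5*cos(3*z) dz).
An antiderivative is F(z) = 5*z**3*sin(3*z)/3 + 5*z**2*cos(3*z)/3 - 10*z*sin(3*z)/9 - 10*cos(3*z)/27.
Then F(pi) - F(0) = (10/27 - 5*pi**2/3) - (-10/27) = 20/27 - 5*pi**2/3.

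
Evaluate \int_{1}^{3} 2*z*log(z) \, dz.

Integrate by parts once (u = ln z, dv = 2*z dz).
An antiderivative is F(z) = z**2*(2*log(z) - 1)/2.
Then F(3) - F(1) = (-9/2 + 9*log(3)) - (-1/2) = -4 + 9*log(3).

-4 + 9*log(3)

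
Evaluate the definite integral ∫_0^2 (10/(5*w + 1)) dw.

2*log(11)

Let u = 5*w + 1, so du = 5 dw. When w = 0, u = 1; when w = 2, u = 11.
The integral becomes 2·∫ 1/u du from 1 to 11, with antiderivative 2*log(u).
Back in w: F(w) = 2*log(5*w + 1).
Then F(2) - F(0) = (2*log(11)) - (0) = 2*log(11).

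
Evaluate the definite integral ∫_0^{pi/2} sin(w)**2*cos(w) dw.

Let u = sin(w), so du = cos(w) dw. When w = 0, u = 0; when w = pi/2, u = 1.
The integral becomes ∫ u**2 du from 0 to 1, with antiderivative u**3/3.
Back in w: F(w) = sin(w)**3/3.
Then F(pi/2) - F(0) = (1/3) - (0) = 1/3.

1/3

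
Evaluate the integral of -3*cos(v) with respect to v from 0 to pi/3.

-3*sqrt(3)/2

An antiderivative is F(v) = -3*sin(v).
Then F(pi/3) - F(0) = (-3*sqrt(3)/2) - (0) = -3*sqrt(3)/2.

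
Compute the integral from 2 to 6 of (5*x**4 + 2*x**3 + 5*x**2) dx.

By the power rule, an antiderivative is F(x) = x**5 + x**4/2 + 5*x**3/3.
Then F(6) - F(2) = (8784) - (160/3) = 26192/3.

26192/3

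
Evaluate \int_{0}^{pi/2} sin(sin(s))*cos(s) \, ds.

Let u = sin(s), so du = cos(s) ds. When s = 0, u = 0; when s = pi/2, u = 1.
The integral becomes ∫ sin(u) du from 0 to 1, with antiderivative -cos(u).
Back in s: F(s) = -cos(sin(s)).
Then F(pi/2) - F(0) = (-cos(1)) - (-1) = 1 - cos(1).

1 - cos(1)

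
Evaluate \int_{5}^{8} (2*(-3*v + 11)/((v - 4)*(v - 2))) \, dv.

Factor the denominator: v**2 - 6*v + 8 = (v - 2)(v - 4).
Partial fractions: 2*(-3*v + 11)/((v - 4)*(v - 2)) = -5/(v - 2) - 1/(v - 4).
An antiderivative is F(v) = -log(v - 4) - 5*log(v - 2).
Then F(8) - F(5) = (-5*log(3) - 7*log(2)) - (-5*log(3)) = -7*log(2).

-7*log(2)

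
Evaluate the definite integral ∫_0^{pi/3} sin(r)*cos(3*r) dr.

-3/16

Use the identity sin(r)cos(3*r) = [sin(4*r) + sin(-2*r)]/2.
An antiderivative is F(r) = cos(2*r)/4 - cos(4*r)/8.
Then F(pi/3) - F(0) = (-1/16) - (1/8) = -3/16.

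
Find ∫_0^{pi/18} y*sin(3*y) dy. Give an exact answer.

-sqrt(3)*pi/108 + 1/18

Integrate by parts once (u = y, dv = sin(3*y) dy).
An antiderivative is F(y) = -y*cos(3*y)/3 + sin(3*y)/9.
Then F(pi/18) - F(0) = (-sqrt(3)*pi/108 + 1/18) - (0) = -sqrt(3)*pi/108 + 1/18.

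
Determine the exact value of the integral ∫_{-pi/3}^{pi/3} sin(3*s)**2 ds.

Use the identity sin^2(3*s) = (1 - cos(6*s))/2.
An antiderivative is F(s) = s/2 - sin(6*s)/12.
Then F(pi/3) - F(-pi/3) = (pi/6) - (-pi/6) = pi/3.

pi/3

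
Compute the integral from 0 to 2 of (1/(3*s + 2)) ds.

An antiderivative is F(s) = log(3*s + 2)/3.
Then F(2) - F(0) = (log(2)) - (log(2)/3) = 2*log(2)/3.

2*log(2)/3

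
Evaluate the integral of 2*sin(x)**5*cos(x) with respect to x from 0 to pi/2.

1/3

Let u = sin(x), so du = cos(x) dx. When x = 0, u = 0; when x = pi/2, u = 1.
The integral becomes 2·∫ u**5 du from 0 to 1, with antiderivative u**6/3.
Back in x: F(x) = sin(x)**6/3.
Then F(pi/2) - F(0) = (1/3) - (0) = 1/3.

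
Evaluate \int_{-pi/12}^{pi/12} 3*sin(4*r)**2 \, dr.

Use the identity sin^2(4*r) = (1 - cos(8*r))/2.
An antiderivative is F(r) = 3*r/2 - 3*sin(8*r)/16.
Then F(pi/12) - F(-pi/12) = (-3*sqrt(3)/32 + pi/8) - (-pi/8 + 3*sqrt(3)/32) = -3*sqrt(3)/16 + pi/4.

-3*sqrt(3)/16 + pi/4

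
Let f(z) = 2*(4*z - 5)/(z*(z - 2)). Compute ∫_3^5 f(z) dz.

-2*log(3) + 5*log(5)

Factor the denominator: z**2 - 2*z = z(z - 2).
Partial fractions: 2*(4*z - 5)/(z*(z - 2)) = 5/z + 3/(z - 2).
An antiderivative is F(z) = 5*log(z) + 3*log(z - 2).
Then F(5) - F(3) = (3*log(3) + 5*log(5)) - (5*log(3)) = -2*log(3) + 5*log(5).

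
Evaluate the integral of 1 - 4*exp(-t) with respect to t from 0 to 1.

An antiderivative is F(t) = t + 4*exp(-t).
Then F(1) - F(0) = (1 + 4*exp(-1)) - (4) = -3 + 4*exp(-1).

-3 + 4*exp(-1)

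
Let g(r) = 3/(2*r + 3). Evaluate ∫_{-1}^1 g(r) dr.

3*log(5)/2

An antiderivative is F(r) = 3*log(2*r + 3)/2.
Then F(1) - F(-1) = (3*log(5)/2) - (0) = 3*log(5)/2.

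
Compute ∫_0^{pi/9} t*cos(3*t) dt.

Integrate by parts once (u = t, dv = cos(3*t) dt).
An antiderivative is F(t) = t*sin(3*t)/3 + cos(3*t)/9.
Then F(pi/9) - F(0) = (1/18 + sqrt(3)*pi/54) - (1/9) = -1/18 + sqrt(3)*pi/54.

-1/18 + sqrt(3)*pi/54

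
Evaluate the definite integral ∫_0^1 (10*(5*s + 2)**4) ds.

6710

Let u = 5*s + 2, so du = 5 ds. When s = 0, u = 2; when s = 1, u = 7.
The integral becomes 2·∫ u**4 du from 2 to 7, with antiderivative 2*u**5/5.
Back in s: F(s) = 2*(5*s + 2)**5/5.
Then F(1) - F(0) = (33614/5) - (64/5) = 6710.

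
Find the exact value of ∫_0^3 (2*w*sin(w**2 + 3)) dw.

cos(3) - cos(12)

Let u = w**2 + 3, so du = 2*w dw. When w = 0, u = 3; when w = 3, u = 12.
The integral becomes ∫ sin(u) du from 3 to 12, with antiderivative -cos(u).
Back in w: F(w) = -cos(w**2 + 3).
Then F(3) - F(0) = (-cos(12)) - (-cos(3)) = cos(3) - cos(12).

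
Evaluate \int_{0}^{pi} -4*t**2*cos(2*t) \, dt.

-2*pi

Integrate by parts twice (u = t^2, dv = -4*cos(2*t) dt).
An antiderivative is F(t) = -2*t**2*sin(2*t) - 2*t*cos(2*t) + sin(2*t).
Then F(pi) - F(0) = (-2*pi) - (0) = -2*pi.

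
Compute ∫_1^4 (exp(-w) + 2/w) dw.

An antiderivative is F(w) = 2*log(w) - exp(-w).
Then F(4) - F(1) = (-exp(-4) + 4*log(2)) - (-exp(-1)) = -exp(-4) + exp(-1) + 4*log(2).

-exp(-4) + exp(-1) + 4*log(2)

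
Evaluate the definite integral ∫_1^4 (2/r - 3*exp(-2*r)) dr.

-3*exp(-2)/2 + 3*exp(-8)/2 + 4*log(2)

An antiderivative is F(r) = 2*log(r) + 3*exp(-2*r)/2.
Then F(4) - F(1) = (3*exp(-8)/2 + 4*log(2)) - (3*exp(-2)/2) = -3*exp(-2)/2 + 3*exp(-8)/2 + 4*log(2).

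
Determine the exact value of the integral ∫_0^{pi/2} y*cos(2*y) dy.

-1/2

Integrate by parts once (u = y, dv = cos(2*y) dy).
An antiderivative is F(y) = y*sin(2*y)/2 + cos(2*y)/4.
Then F(pi/2) - F(0) = (-1/4) - (1/4) = -1/2.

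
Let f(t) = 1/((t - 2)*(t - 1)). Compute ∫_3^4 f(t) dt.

Factor the denominator: t**2 - 3*t + 2 = (t - 1)(t - 2).
Partial fractions: 1/((t - 2)*(t - 1)) = -1/(t - 1) + 1/(t - 2).
An antiderivative is F(t) = log(t - 2) - log(t - 1).
Then F(4) - F(3) = (log(2/3)) - (-log(2)) = log(4/3).

log(4/3)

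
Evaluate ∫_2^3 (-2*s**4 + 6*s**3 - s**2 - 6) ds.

23/30

By the power rule, an antiderivative is F(s) = -2*s**5/5 + 3*s**4/2 - s**3/3 - 6*s.
Then F(3) - F(2) = (-27/10) - (-52/15) = 23/30.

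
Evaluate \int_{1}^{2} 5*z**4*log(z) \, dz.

-31/5 + 32*log(2)

Integrate by parts once (u = ln z, dv = 5*z**4 dz).
An antiderivative is F(z) = z**5*(5*log(z) - 1)/5.
Then F(2) - F(1) = (-32/5 + 32*log(2)) - (-1/5) = -31/5 + 32*log(2).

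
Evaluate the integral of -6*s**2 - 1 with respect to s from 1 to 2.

By the power rule, an antiderivative is F(s) = -2*s**3 - s.
Then F(2) - F(1) = (-18) - (-3) = -15.

-15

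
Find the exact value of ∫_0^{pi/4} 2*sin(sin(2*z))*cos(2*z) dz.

Let u = sin(2*z), so du = 2*cos(2*z) dz. When z = 0, u = 0; when z = pi/4, u = 1.
The integral becomes ∫ sin(u) du from 0 to 1, with antiderivative -cos(u).
Back in z: F(z) = -cos(sin(2*z)).
Then F(pi/4) - F(0) = (-cos(1)) - (-1) = 1 - cos(1).

1 - cos(1)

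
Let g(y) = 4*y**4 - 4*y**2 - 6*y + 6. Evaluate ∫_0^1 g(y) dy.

37/15

By the power rule, an antiderivative is F(y) = 4*y**5/5 - 4*y**3/3 - 3*y**2 + 6*y.
Then F(1) - F(0) = (37/15) - (0) = 37/15.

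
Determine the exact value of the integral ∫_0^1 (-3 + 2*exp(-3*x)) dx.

-7/3 - 2*exp(-3)/3

An antiderivative is F(x) = -3*x - 2*exp(-3*x)/3.
Then F(1) - F(0) = (-3 - 2*exp(-3)/3) - (-2/3) = -7/3 - 2*exp(-3)/3.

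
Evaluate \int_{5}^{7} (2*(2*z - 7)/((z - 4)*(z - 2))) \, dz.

-2*log(3) + 3*log(5)

Factor the denominator: z**2 - 6*z + 8 = (z - 2)(z - 4).
Partial fractions: 2*(2*z - 7)/((z - 4)*(z - 2)) = 3/(z - 2) + 1/(z - 4).
An antiderivative is F(z) = log(z - 4) + 3*log(z - 2).
Then F(7) - F(5) = (log(3) + 3*log(5)) - (log(27)) = -2*log(3) + 3*log(5).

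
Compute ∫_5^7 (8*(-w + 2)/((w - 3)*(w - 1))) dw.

-log(81)

Factor the denominator: w**2 - 4*w + 3 = (w - 1)(w - 3).
Partial fractions: 8*(-w + 2)/((w - 3)*(w - 1)) = -4/(w - 1) - 4/(w - 3).
An antiderivative is F(w) = -4*log(w - 3) - 4*log(w - 1).
Then F(7) - F(5) = (-12*log(2) - 4*log(3)) - (-12*log(2)) = -log(81).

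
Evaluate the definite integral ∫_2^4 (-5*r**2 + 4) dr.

By the power rule, an antiderivative is F(r) = -5*r**3/3 + 4*r.
Then F(4) - F(2) = (-272/3) - (-16/3) = -256/3.

-256/3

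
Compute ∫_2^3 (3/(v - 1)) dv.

log(8)

An antiderivative is F(v) = 3*log(v - 1).
Then F(3) - F(2) = (log(8)) - (0) = log(8).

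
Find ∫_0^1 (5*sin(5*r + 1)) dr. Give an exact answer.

-cos(6) + cos(1)

Let u = 5*r + 1, so du = 5 dr. When r = 0, u = 1; when r = 1, u = 6.
The integral becomes ∫ sin(u) du from 1 to 6, with antiderivative -cos(u).
Back in r: F(r) = -cos(5*r + 1).
Then F(1) - F(0) = (-cos(6)) - (-cos(1)) = -cos(6) + cos(1).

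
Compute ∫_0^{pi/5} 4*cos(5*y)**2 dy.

Use the identity cos^2(5*y) = (1 + cos(10*y))/2.
An antiderivative is F(y) = 2*y + sin(10*y)/5.
Then F(pi/5) - F(0) = (2*pi/5) - (0) = 2*pi/5.

2*pi/5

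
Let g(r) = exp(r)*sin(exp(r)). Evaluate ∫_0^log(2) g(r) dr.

Let u = exp(r), so du = exp(r) dr. When r = 0, u = 1; when r = log(2), u = 2.
The integral becomes ∫ sin(u) du from 1 to 2, with antiderivative -cos(u).
Back in r: F(r) = -cos(exp(r)).
Then F(log(2)) - F(0) = (-cos(2)) - (-cos(1)) = -cos(2) + cos(1).

-cos(2) + cos(1)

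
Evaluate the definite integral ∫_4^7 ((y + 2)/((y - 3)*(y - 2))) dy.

-4*log(5) + 14*log(2)

Factor the denominator: y**2 - 5*y + 6 = (y - 2)(y - 3).
Partial fractions: (y + 2)/((y - 3)*(y - 2)) = -4/(y - 2) + 5/(y - 3).
An antiderivative is F(y) = 5*log(y - 3) - 4*log(y - 2).
Then F(7) - F(4) = (-4*log(5) + 10*log(2)) - (-log(16)) = -4*log(5) + 14*log(2).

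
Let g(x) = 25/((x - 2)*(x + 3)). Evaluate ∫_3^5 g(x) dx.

-10*log(2) + 10*log(3)

Factor the denominator: x**2 + x - 6 = (x + 3)(x - 2).
Partial fractions: 25/((x - 2)*(x + 3)) = -5/(x + 3) + 5/(x - 2).
An antiderivative is F(x) = 5*log(x - 2) - 5*log(x + 3).
Then F(5) - F(3) = (-15*log(2) + 5*log(3)) - (-5*log(3) - 5*log(2)) = -10*log(2) + 10*log(3).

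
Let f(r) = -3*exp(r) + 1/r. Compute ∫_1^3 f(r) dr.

-3*exp(3) + log(3) + 3*exp(1)

An antiderivative is F(r) = -3*exp(r) + log(r).
Then F(3) - F(1) = (-3*exp(3) + log(3)) - (-3*exp(1)) = -3*exp(3) + log(3) + 3*exp(1).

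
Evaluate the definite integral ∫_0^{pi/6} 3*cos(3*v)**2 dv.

pi/4

Use the identity cos^2(3*v) = (1 + cos(6*v))/2.
An antiderivative is F(v) = 3*v/2 + sin(6*v)/4.
Then F(pi/6) - F(0) = (pi/4) - (0) = pi/4.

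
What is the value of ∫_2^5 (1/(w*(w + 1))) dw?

Factor the denominator: w**2 + w = (w + 1)w.
Partial fractions: 1/(w*(w + 1)) = -1/(w + 1) + 1/w.
An antiderivative is F(w) = log(w) - log(w + 1).
Then F(5) - F(2) = (log(5/6)) - (log(2/3)) = log(5/4).

log(5/4)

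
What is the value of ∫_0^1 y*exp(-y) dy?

Integrate by parts once (u = y, dv = exp(-y) dy).
An antiderivative is F(y) = (-y - 1)*exp(-y).
Then F(1) - F(0) = (-2*exp(-1)) - (-1) = 1 - 2*exp(-1).

1 - 2*exp(-1)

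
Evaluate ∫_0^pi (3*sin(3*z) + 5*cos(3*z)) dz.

2

An antiderivative is F(z) = 5*sin(3*z)/3 - cos(3*z).
Then F(pi) - F(0) = (1) - (-1) = 2.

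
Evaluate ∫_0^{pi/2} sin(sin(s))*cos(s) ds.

1 - cos(1)

Let u = sin(s), so du = cos(s) ds. When s = 0, u = 0; when s = pi/2, u = 1.
The integral becomes ∫ sin(u) du from 0 to 1, with antiderivative -cos(u).
Back in s: F(s) = -cos(sin(s)).
Then F(pi/2) - F(0) = (-cos(1)) - (-1) = 1 - cos(1).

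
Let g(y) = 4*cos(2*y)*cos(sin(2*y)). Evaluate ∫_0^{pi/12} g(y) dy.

Let u = sin(2*y), so du = 2*cos(2*y) dy. When y = 0, u = 0; when y = pi/12, u = 1/2.
The integral becomes 2·∫ cos(u) du from 0 to 1/2, with antiderivative 2*sin(u).
Back in y: F(y) = 2*sin(sin(2*y)).
Then F(pi/12) - F(0) = (2*sin(1/2)) - (0) = 2*sin(1/2).

2*sin(1/2)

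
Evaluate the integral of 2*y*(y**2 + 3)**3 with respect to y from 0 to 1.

175/4

Let u = y**2 + 3, so du = 2*y dy. When y = 0, u = 3; when y = 1, u = 4.
The integral becomes ∫ u**3 du from 3 to 4, with antiderivative u**4/4.
Back in y: F(y) = (y**2 + 3)**4/4.
Then F(1) - F(0) = (64) - (81/4) = 175/4.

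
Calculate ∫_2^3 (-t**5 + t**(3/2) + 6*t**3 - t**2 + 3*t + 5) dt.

-43/6 - 8*sqrt(2)/5 + 18*sqrt(3)/5

By the power rule, an antiderivative is F(t) = -t**6/6 + 2*t**(5/2)/5 + 3*t**4/2 - t**3/3 + 3*t**2/2 + 5*t.
Then F(3) - F(2) = (18*sqrt(3)/5 + 39/2) - (8*sqrt(2)/5 + 80/3) = -43/6 - 8*sqrt(2)/5 + 18*sqrt(3)/5.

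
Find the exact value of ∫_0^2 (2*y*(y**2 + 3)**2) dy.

Let u = y**2 + 3, so du = 2*y dy. When y = 0, u = 3; when y = 2, u = 7.
The integral becomes ∫ u**2 du from 3 to 7, with antiderivative u**3/3.
Back in y: F(y) = (y**2 + 3)**3/3.
Then F(2) - F(0) = (343/3) - (9) = 316/3.

316/3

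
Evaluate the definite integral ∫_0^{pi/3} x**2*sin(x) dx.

Integrate by parts twice (u = x^2, dv = sin(x) dx).
An antiderivative is F(x) = -x**2*cos(x) + 2*x*sin(x) + 2*cos(x).
Then F(pi/3) - F(0) = (-pi**2/18 + 1 + sqrt(3)*pi/3) - (2) = -1 - pi**2/18 + sqrt(3)*pi/3.

-1 - pi**2/18 + sqrt(3)*pi/3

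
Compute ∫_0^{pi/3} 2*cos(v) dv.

An antiderivative is F(v) = 2*sin(v).
Then F(pi/3) - F(0) = (sqrt(3)) - (0) = sqrt(3).

sqrt(3)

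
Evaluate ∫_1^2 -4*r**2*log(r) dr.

28/9 - 32*log(2)/3

Integrate by parts once (u = ln r, dv = -4*r**2 dr).
An antiderivative is F(r) = -4*r**3*(3*log(r) - 1)/9.
Then F(2) - F(1) = (32/9 - 32*log(2)/3) - (4/9) = 28/9 - 32*log(2)/3.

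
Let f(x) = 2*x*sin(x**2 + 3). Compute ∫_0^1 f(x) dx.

cos(3) - cos(4)

Let u = x**2 + 3, so du = 2*x dx. When x = 0, u = 3; when x = 1, u = 4.
The integral becomes ∫ sin(u) du from 3 to 4, with antiderivative -cos(u).
Back in x: F(x) = -cos(x**2 + 3).
Then F(1) - F(0) = (-cos(4)) - (-cos(3)) = cos(3) - cos(4).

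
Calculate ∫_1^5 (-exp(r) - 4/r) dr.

An antiderivative is F(r) = -exp(r) - 4*log(r).
Then F(5) - F(1) = (-exp(5) - 4*log(5)) - (-exp(1)) = -exp(5) - 4*log(5) + exp(1).

-exp(5) - 4*log(5) + exp(1)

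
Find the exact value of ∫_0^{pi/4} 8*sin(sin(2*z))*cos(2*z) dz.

Let u = sin(2*z), so du = 2*cos(2*z) dz. When z = 0, u = 0; when z = pi/4, u = 1.
The integral becomes 4·∫ sin(u) du from 0 to 1, with antiderivative -4*cos(u).
Back in z: F(z) = -4*cos(sin(2*z)).
Then F(pi/4) - F(0) = (-4*cos(1)) - (-4) = 4 - 4*cos(1).

4 - 4*cos(1)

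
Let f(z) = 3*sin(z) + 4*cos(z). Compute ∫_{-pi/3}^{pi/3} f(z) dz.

An antiderivative is F(z) = 4*sin(z) - 3*cos(z).
Then F(pi/3) - F(-pi/3) = (-3/2 + 2*sqrt(3)) - (-2*sqrt(3) - 3/2) = 4*sqrt(3).

4*sqrt(3)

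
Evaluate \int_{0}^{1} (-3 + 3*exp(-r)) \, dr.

-3*exp(-1)

An antiderivative is F(r) = -3*r - 3*exp(-r).
Then F(1) - F(0) = (-3 - 3*exp(-1)) - (-3) = -3*exp(-1).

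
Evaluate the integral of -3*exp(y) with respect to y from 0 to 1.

3 - 3*E

An antiderivative is F(y) = -3*exp(y).
Then F(1) - F(0) = (-3*E) - (-3) = 3 - 3*E.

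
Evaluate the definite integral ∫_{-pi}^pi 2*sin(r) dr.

An antiderivative is F(r) = -2*cos(r).
Then F(pi) - F(-pi) = (2) - (2) = 0.

0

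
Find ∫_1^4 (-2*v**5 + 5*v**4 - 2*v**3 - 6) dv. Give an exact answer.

-975/2

By the power rule, an antiderivative is F(v) = -v**6/3 + v**5 - v**4/2 - 6*v.
Then F(4) - F(1) = (-1480/3) - (-35/6) = -975/2.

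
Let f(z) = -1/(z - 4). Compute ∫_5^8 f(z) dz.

An antiderivative is F(z) = -log(z - 4).
Then F(8) - F(5) = (-log(4)) - (0) = -log(4).

-log(4)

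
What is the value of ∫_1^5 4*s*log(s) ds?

Integrate by parts once (u = ln s, dv = 4*s ds).
An antiderivative is F(s) = s**2*(2*log(s) - 1).
Then F(5) - F(1) = (-25 + 50*log(5)) - (-1) = -24 + 50*log(5).

-24 + 50*log(5)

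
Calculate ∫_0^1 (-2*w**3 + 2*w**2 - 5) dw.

-29/6

By the power rule, an antiderivative is F(w) = -w**4/2 + 2*w**3/3 - 5*w.
Then F(1) - F(0) = (-29/6) - (0) = -29/6.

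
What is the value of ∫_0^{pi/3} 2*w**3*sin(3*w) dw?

2*pi*(-6 + pi**2)/81

Integrate by parts 3 times (u = w^3, dv = 2*sin(3*w) dw).
An antiderivative is F(w) = -2*w**3*cos(3*w)/3 + 2*w**2*sin(3*w)/3 + 4*w*cos(3*w)/9 - 4*sin(3*w)/27.
Then F(pi/3) - F(0) = (2*pi*(-6 + pi**2)/81) - (0) = 2*pi*(-6 + pi**2)/81.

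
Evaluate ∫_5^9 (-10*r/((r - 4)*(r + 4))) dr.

-5*log(13) - 5*log(5) + 10*log(3)

Factor the denominator: r**2 - 16 = (r + 4)(r - 4).
Partial fractions: -10*r/((r - 4)*(r + 4)) = -5/(r + 4) - 5/(r - 4).
An antiderivative is F(r) = -5*log(r - 4) - 5*log(r + 4).
Then F(9) - F(5) = (-5*log(13) - 5*log(5)) - (-10*log(3)) = -5*log(13) - 5*log(5) + 10*log(3).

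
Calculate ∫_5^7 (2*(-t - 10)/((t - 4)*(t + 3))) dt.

Factor the denominator: t**2 - t - 12 = (t + 3)(t - 4).
Partial fractions: 2*(-t - 10)/((t - 4)*(t + 3)) = 2/(t + 3) - 4/(t - 4).
An antiderivative is F(t) = -4*log(t - 4) + 2*log(t + 3).
Then F(7) - F(5) = (log(100/81)) - (log(64)) = -4*log(3) - 4*log(2) + 2*log(5).

-4*log(3) - 4*log(2) + 2*log(5)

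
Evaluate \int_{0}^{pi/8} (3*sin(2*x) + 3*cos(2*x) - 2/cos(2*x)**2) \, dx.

1/2

An antiderivative is F(x) = 3*sin(2*x)/2 - 3*cos(2*x)/2 - tan(2*x).
Then F(pi/8) - F(0) = (-1) - (-3/2) = 1/2.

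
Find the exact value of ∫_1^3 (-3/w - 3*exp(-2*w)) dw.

An antiderivative is F(w) = -3*log(w) + 3*exp(-2*w)/2.
Then F(3) - F(1) = (-3*log(3) + 3*exp(-6)/2) - (3*exp(-2)/2) = -3*log(3) - 3*exp(-2)/2 + 3*exp(-6)/2.

-3*log(3) - 3*exp(-2)/2 + 3*exp(-6)/2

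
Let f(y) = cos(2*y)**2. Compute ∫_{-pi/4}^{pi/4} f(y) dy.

Use the identity cos^2(2*y) = (1 + cos(4*y))/2.
An antiderivative is F(y) = y/2 + sin(4*y)/8.
Then F(pi/4) - F(-pi/4) = (pi/8) - (-pi/8) = pi/4.

pi/4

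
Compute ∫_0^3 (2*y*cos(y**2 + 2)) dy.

sin(11) - sin(2)

Let u = y**2 + 2, so du = 2*y dy. When y = 0, u = 2; when y = 3, u = 11.
The integral becomes ∫ cos(u) du from 2 to 11, with antiderivative sin(u).
Back in y: F(y) = sin(y**2 + 2).
Then F(3) - F(0) = (sin(11)) - (sin(2)) = sin(11) - sin(2).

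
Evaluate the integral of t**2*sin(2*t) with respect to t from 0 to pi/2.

Integrate by parts twice (u = t^2, dv = sin(2*t) dt).
An antiderivative is F(t) = -t**2*cos(2*t)/2 + t*sin(2*t)/2 + cos(2*t)/4.
Then F(pi/2) - F(0) = (-1/4 + pi**2/8) - (1/4) = -1/2 + pi**2/8.

-1/2 + pi**2/8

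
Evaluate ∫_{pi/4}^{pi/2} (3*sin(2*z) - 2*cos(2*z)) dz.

5/2

An antiderivative is F(z) = -sin(2*z) - 3*cos(2*z)/2.
Then F(pi/2) - F(pi/4) = (3/2) - (-1) = 5/2.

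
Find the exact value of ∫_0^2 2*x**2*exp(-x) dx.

4 - 20*exp(-2)

Integrate by parts twice (u = x^2, dv = 2*exp(-x) dx).
An antiderivative is F(x) = (-2*x**2 - 4*x - 4)*exp(-x).
Then F(2) - F(0) = (-20*exp(-2)) - (-4) = 4 - 20*exp(-2).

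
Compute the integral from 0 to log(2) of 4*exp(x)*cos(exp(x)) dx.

Let u = exp(x), so du = exp(x) dx. When x = 0, u = 1; when x = log(2), u = 2.
The integral becomes 4·∫ cos(u) du from 1 to 2, with antiderivative 4*sin(u).
Back in x: F(x) = 4*sin(exp(x)).
Then F(log(2)) - F(0) = (4*sin(2)) - (4*sin(1)) = -4*sin(1) + 4*sin(2).

-4*sin(1) + 4*sin(2)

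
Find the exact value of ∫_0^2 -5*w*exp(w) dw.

Integrate by parts once (u = w, dv = -5*exp(w) dw).
An antiderivative is F(w) = (-5*w + 5)*exp(w).
Then F(2) - F(0) = (-5*exp(2)) - (5) = -5*exp(2) - 5.

-5*exp(2) - 5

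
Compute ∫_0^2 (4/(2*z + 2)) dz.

An antiderivative is F(z) = 2*log(2*z + 2).
Then F(2) - F(0) = (log(36)) - (log(4)) = log(9).

log(9)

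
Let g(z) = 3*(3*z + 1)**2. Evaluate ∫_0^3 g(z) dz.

Let u = 3*z + 1, so du = 3 dz. When z = 0, u = 1; when z = 3, u = 10.
The integral becomes ∫ u**2 du from 1 to 10, with antiderivative u**3/3.
Back in z: F(z) = (3*z + 1)**3/3.
Then F(3) - F(0) = (1000/3) - (1/3) = 333.

333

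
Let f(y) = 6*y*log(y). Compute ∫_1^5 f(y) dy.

Integrate by parts once (u = ln y, dv = 6*y dy).
An antiderivative is F(y) = 3*y**2*(2*log(y) - 1)/2.
Then F(5) - F(1) = (-75/2 + 75*log(5)) - (-3/2) = -36 + 75*log(5).

-36 + 75*log(5)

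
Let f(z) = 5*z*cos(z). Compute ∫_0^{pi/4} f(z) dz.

Integrate by parts once (u = z, dv = 5*cos(z) dz).
An antiderivative is F(z) = 5*z*sin(z) + 5*cos(z).
Then F(pi/4) - F(0) = (5*sqrt(2)*(pi + 4)/8) - (5) = -5 + 5*sqrt(2)*pi/8 + 5*sqrt(2)/2.

-5 + 5*sqrt(2)*pi/8 + 5*sqrt(2)/2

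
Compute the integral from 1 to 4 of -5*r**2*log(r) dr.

Integrate by parts once (u = ln r, dv = -5*r**2 dr).
An antiderivative is F(r) = -5*r**3*(3*log(r) - 1)/9.
Then F(4) - F(1) = (320/9 - 640*log(2)/3) - (5/9) = 35 - 640*log(2)/3.

35 - 640*log(2)/3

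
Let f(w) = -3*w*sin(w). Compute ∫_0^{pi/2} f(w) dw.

Integrate by parts once (u = w, dv = -3*sin(w) dw).
An antiderivative is F(w) = 3*w*cos(w) - 3*sin(w).
Then F(pi/2) - F(0) = (-3) - (0) = -3.

-3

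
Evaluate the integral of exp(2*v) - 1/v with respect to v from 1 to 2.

An antiderivative is F(v) = exp(2*v)/2 - log(v).
Then F(2) - F(1) = (-log(2) + exp(4)/2) - (exp(2)/2) = -exp(2)/2 - log(2) + exp(4)/2.

-exp(2)/2 - log(2) + exp(4)/2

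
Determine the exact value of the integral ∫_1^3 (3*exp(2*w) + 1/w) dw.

-3*exp(2)/2 + log(3) + 3*exp(6)/2

An antiderivative is F(w) = 3*exp(2*w)/2 + log(w).
Then F(3) - F(1) = (log(3) + 3*exp(6)/2) - (3*exp(2)/2) = -3*exp(2)/2 + log(3) + 3*exp(6)/2.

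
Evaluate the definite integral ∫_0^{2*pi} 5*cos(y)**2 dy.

5*pi

Use the identity cos^2(y) = (1 + cos(2*y))/2.
An antiderivative is F(y) = 5*y/2 + 5*sin(2*y)/4.
Then F(2*pi) - F(0) = (5*pi) - (0) = 5*pi.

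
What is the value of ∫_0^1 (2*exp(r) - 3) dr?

An antiderivative is F(r) = -3*r + 2*exp(r).
Then F(1) - F(0) = (-3 + 2*E) - (2) = -5 + 2*E.

-5 + 2*E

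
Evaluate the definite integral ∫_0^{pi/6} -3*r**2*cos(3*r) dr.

2/9 - pi**2/36

Integrate by parts twice (u = r^2, dv = -3*cos(3*r) dr).
An antiderivative is F(r) = -r**2*sin(3*r) - 2*r*cos(3*r)/3 + 2*sin(3*r)/9.
Then F(pi/6) - F(0) = (2/9 - pi**2/36) - (0) = 2/9 - pi**2/36.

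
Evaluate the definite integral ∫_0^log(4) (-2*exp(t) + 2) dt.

-6 + log(16)

An antiderivative is F(t) = 2*t - 2*exp(t).
Then F(log(4)) - F(0) = (-8 + 4*log(2)) - (-2) = -6 + log(16).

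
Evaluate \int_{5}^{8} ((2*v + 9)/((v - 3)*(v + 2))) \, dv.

Factor the denominator: v**2 - v - 6 = (v + 2)(v - 3).
Partial fractions: (2*v + 9)/((v - 3)*(v + 2)) = -1/(v + 2) + 3/(v - 3).
An antiderivative is F(v) = 3*log(v - 3) - log(v + 2).
Then F(8) - F(5) = (log(25/2)) - (log(8/7)) = -4*log(2) + log(7) + 2*log(5).

-4*log(2) + log(7) + 2*log(5)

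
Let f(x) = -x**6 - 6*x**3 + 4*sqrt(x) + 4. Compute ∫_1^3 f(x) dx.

By the power rule, an antiderivative is F(x) = -x**7/7 - 3*x**4/2 + 8*x**(3/2)/3 + 4*x.
Then F(3) - F(1) = (-5907/14 + 8*sqrt(3)) - (211/42) = -8966/21 + 8*sqrt(3).

-8966/21 + 8*sqrt(3)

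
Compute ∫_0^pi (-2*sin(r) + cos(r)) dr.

An antiderivative is F(r) = sin(r) + 2*cos(r).
Then F(pi) - F(0) = (-2) - (2) = -4.

-4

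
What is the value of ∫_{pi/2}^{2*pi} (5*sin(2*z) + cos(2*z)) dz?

-5

An antiderivative is F(z) = sin(2*z)/2 - 5*cos(2*z)/2.
Then F(2*pi) - F(pi/2) = (-5/2) - (5/2) = -5.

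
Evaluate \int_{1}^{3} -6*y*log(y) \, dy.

12 - 27*log(3)

Integrate by parts once (u = ln y, dv = -6*y dy).
An antiderivative is F(y) = -3*y**2*(2*log(y) - 1)/2.
Then F(3) - F(1) = (27/2 - 27*log(3)) - (3/2) = 12 - 27*log(3).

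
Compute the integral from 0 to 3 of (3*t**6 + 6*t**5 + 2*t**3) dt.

23895/14

By the power rule, an antiderivative is F(t) = 3*t**7/7 + t**6 + t**4/2.
Then F(3) - F(0) = (23895/14) - (0) = 23895/14.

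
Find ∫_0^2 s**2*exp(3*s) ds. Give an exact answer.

Integrate by parts twice (u = s^2, dv = exp(3*s) ds).
An antiderivative is F(s) = (9*s**2 - 6*s + 2)*exp(3*s)/27.
Then F(2) - F(0) = (26*exp(6)/27) - (2/27) = -2/27 + 26*exp(6)/27.

-2/27 + 26*exp(6)/27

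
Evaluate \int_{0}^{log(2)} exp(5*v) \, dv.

31/5

Let u = exp(v), so du = exp(v) dv. When v = 0, u = 1; when v = log(2), u = 2.
The integral becomes ∫ u**4 du from 1 to 2, with antiderivative u**5/5.
Back in v: F(v) = exp(5*v)/5.
Then F(log(2)) - F(0) = (32/5) - (1/5) = 31/5.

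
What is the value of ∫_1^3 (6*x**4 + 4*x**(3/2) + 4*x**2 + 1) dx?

72*sqrt(3)/5 + 4882/15

By the power rule, an antiderivative is F(x) = 8*x**(5/2)/5 + 6*x**5/5 + 4*x**3/3 + x.
Then F(3) - F(1) = (72*sqrt(3)/5 + 1653/5) - (77/15) = 72*sqrt(3)/5 + 4882/15.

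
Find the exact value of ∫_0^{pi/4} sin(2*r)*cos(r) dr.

2/3 - sqrt(2)/6

Use the identity sin(2*r)cos(r) = [sin(3*r) + sin(r)]/2.
An antiderivative is F(r) = -cos(r)/2 - cos(3*r)/6.
Then F(pi/4) - F(0) = (-sqrt(2)/6) - (-2/3) = 2/3 - sqrt(2)/6.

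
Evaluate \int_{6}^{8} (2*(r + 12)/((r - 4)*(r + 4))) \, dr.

log(100/9)

Factor the denominator: r**2 - 16 = (r + 4)(r - 4).
Partial fractions: 2*(r + 12)/((r - 4)*(r + 4)) = -2/(r + 4) + 4/(r - 4).
An antiderivative is F(r) = 4*log(r - 4) - 2*log(r + 4).
Then F(8) - F(6) = (log(16/9)) - (log(4/25)) = log(100/9).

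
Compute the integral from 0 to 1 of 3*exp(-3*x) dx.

1 - exp(-3)

An antiderivative is F(x) = -exp(-3*x).
Then F(1) - F(0) = (-exp(-3)) - (-1) = 1 - exp(-3).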